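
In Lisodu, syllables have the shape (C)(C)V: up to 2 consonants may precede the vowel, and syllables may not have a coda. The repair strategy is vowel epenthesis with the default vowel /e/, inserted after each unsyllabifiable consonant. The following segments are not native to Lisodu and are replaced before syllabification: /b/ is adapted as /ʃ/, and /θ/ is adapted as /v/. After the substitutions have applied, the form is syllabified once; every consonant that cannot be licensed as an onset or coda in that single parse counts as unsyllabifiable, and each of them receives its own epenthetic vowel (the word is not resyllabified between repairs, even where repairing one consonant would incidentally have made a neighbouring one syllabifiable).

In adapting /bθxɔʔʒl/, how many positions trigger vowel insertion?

After substitution the input is /ʃvxɔʔʒl/.
The unsyllabifiable consonants are /ʃ/, /ʔ/, /ʒ/, /l/; each receives one epenthetic vowel.

4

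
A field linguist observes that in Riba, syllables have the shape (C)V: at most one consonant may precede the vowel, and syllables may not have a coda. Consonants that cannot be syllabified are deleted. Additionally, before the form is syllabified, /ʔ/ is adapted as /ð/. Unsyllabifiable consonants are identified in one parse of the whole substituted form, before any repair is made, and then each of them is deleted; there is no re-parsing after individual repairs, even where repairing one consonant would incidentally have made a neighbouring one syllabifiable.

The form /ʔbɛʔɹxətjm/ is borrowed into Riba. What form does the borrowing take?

bɛxə

Substitution: /ʔ/ → /ð/, giving /ðbɛðɹxətjm/.
Under (C)V, the unsyllabifiable consonants are /ð/, /ð/, /ɹ/, /t/, /j/, /m/ (no codas are permitted; onsets are limited to one consonant).
Deletion applies to /ð/, /ð/, /ɹ/, /t/, /j/, /m/.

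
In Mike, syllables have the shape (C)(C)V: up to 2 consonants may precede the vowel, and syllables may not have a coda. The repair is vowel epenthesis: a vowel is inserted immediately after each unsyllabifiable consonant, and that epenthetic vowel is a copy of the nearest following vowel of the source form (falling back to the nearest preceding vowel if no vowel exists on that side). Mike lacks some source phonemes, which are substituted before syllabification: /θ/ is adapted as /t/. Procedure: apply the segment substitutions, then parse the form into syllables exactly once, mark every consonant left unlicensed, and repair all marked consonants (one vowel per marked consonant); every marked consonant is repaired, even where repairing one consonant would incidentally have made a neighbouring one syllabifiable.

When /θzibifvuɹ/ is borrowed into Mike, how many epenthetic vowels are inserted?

After substitution the input is /tzibifvuɹ/.
The unsyllabifiable consonants are /ɹ/; each receives one epenthetic vowel.

1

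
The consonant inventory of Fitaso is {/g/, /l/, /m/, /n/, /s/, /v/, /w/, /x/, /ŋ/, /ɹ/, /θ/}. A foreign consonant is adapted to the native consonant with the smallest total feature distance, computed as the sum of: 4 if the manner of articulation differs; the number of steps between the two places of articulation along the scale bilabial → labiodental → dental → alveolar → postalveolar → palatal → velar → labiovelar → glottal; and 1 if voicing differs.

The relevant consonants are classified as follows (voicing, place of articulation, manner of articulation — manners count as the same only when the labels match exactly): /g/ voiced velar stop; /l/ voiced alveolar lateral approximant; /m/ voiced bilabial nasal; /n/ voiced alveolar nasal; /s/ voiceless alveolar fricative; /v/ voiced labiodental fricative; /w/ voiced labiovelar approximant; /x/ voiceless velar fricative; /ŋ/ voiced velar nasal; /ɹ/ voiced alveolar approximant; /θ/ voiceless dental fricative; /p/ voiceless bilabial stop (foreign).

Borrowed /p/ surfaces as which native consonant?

/m/ is closest: manner differs (stop→nasal, +4), place distance 0 (bilabial→bilabial), voicing differs (+1); total 5. Next closest is /v/ at distance 6.

m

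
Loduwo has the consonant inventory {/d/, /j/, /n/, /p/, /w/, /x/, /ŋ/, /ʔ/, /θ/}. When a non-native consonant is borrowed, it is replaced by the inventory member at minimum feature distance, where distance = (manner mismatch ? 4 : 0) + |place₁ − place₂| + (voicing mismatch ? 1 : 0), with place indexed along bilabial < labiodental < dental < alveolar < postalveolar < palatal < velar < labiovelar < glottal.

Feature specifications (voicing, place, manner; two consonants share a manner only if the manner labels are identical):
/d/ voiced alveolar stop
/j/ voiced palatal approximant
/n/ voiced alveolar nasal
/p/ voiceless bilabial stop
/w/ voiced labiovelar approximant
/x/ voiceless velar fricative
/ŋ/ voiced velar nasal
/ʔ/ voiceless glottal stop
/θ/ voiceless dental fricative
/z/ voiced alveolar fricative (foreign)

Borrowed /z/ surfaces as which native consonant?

θ

/θ/ is closest: same manner (fricative), place distance 1 (alveolar→dental), voicing differs (+1); total 2. Next closest is /d/ at distance 4.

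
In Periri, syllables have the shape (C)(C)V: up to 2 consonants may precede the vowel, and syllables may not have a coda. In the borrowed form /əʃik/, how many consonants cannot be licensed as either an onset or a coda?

1

The consonants /k/ cannot be parsed into a legal (C)(C)V syllable (no codas are permitted; onsets may contain at most 2 consonants).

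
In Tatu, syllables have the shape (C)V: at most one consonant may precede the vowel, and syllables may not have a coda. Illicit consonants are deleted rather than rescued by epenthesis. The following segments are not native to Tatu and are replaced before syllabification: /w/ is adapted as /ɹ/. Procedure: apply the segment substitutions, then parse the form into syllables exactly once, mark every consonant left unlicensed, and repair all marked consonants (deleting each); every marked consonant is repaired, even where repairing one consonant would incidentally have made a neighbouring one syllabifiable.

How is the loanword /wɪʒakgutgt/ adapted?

ɹɪʒagu

Substitution: /w/ → /ɹ/, giving /ɹɪʒakgutgt/.
The consonants /k/, /t/, /g/, /t/ cannot be parsed into a legal (C)V syllable (no codas are permitted; onsets are limited to one consonant).
Deletion applies to /k/, /t/, /g/, /t/.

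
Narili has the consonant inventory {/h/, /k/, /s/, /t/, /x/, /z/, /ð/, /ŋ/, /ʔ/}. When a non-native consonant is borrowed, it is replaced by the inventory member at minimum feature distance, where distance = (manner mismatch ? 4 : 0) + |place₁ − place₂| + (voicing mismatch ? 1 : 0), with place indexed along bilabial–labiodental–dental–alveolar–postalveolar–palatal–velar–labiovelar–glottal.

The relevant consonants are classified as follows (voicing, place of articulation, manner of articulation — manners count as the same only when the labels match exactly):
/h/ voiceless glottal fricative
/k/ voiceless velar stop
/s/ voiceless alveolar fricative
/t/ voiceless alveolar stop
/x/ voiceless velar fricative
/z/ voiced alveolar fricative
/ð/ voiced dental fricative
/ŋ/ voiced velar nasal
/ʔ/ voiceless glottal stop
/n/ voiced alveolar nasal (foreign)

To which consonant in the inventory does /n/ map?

ŋ

/ŋ/ is closest: same manner (nasal), place distance 3 (alveolar→velar), same voicing; total 3. Next closest is /z/ at distance 4.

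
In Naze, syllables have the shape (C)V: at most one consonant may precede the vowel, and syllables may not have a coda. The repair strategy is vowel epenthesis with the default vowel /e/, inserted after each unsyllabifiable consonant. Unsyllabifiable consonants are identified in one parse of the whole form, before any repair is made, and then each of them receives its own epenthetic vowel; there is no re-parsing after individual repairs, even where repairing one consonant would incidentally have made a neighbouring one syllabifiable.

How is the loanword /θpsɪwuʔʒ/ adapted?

θepesɪwuʔeʒe

Under (C)V, the unsyllabifiable consonants are /θ/, /p/, /ʔ/, /ʒ/ (no codas are permitted; onsets are limited to one consonant).
Each unlicensed consonant becomes the onset of a new syllable: /θ/ → /θe/, /p/ → /pe/, /ʔ/ → /ʔe/, /ʒ/ → /ʒe/.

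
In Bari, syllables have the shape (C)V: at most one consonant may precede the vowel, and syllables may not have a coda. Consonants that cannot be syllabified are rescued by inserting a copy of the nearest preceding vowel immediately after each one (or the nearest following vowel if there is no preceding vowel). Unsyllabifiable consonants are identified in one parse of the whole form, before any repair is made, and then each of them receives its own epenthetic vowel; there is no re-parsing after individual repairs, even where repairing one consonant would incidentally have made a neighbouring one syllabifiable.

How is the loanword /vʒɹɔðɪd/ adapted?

vɔʒɔɹɔðɪdɪ

Syllabifying with onset maximization leaves /v/, /ʒ/, /d/ stranded (no codas are permitted; onsets are limited to one consonant).
Epenthesis after each stranded consonant: /v/ → /vɔ/, /ʒ/ → /ʒɔ/, /d/ → /dɪ/.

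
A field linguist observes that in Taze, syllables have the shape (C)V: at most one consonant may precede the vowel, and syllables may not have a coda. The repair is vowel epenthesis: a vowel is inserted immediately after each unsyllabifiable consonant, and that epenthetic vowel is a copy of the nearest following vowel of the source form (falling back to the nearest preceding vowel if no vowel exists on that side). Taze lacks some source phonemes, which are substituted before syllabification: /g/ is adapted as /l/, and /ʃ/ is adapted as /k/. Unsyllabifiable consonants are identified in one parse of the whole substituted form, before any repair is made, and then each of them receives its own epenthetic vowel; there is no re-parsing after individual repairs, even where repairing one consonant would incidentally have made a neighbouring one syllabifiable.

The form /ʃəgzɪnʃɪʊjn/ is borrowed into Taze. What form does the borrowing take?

Substitution: /ʃ/ → /k/, /g/ → /l/, giving /kəlzɪnkɪʊjn/.
The consonants /l/, /n/, /j/, /n/ cannot be parsed into a legal (C)V syllable (no codas are permitted; onsets are limited to one consonant).
Inserting the epenthetic vowel yields /l/ → /lɪ/, /n/ → /nɪ/, /j/ → /jʊ/, /n/ → /nʊ/.

kəlɪzɪnɪkɪʊjʊnʊ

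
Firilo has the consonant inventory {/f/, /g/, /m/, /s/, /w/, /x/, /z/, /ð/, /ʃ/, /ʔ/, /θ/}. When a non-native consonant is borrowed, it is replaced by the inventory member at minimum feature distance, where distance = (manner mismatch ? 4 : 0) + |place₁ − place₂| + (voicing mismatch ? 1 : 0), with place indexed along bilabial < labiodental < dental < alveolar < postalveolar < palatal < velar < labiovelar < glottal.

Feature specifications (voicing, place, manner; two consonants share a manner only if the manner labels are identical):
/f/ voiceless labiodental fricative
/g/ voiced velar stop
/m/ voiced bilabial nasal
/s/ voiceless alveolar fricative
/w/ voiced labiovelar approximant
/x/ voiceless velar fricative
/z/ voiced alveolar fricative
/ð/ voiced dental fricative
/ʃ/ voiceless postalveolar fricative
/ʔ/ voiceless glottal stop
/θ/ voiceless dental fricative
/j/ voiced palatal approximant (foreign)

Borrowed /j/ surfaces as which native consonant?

/w/ is closest: same manner (approximant), place distance 2 (palatal→labiovelar), same voicing; total 2. Next closest is /g/ at distance 5.

w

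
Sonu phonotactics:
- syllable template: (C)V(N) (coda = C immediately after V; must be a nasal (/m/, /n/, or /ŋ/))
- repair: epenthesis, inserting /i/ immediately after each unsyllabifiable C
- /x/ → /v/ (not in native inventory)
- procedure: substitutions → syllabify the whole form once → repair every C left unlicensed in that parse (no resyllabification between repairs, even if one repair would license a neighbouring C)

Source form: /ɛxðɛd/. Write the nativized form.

Substitution: /x/ → /v/, giving /ɛvðɛd/.
Under (C)V(N), the unsyllabifiable consonants are /v/, /d/ (only a nasal (/m/, /n/, or /ŋ/) is licensed in coda position; onsets are limited to one consonant).
Epenthesis after each stranded consonant: /v/ → /vi/, /d/ → /di/.

ɛviðɛdi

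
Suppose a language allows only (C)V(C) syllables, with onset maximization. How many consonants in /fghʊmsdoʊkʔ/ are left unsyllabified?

The consonants /f/, /g/, /s/, /ʔ/ cannot be parsed into a legal (C)V(C) syllable (at most one coda consonant is licensed; onsets are limited to one consonant).

4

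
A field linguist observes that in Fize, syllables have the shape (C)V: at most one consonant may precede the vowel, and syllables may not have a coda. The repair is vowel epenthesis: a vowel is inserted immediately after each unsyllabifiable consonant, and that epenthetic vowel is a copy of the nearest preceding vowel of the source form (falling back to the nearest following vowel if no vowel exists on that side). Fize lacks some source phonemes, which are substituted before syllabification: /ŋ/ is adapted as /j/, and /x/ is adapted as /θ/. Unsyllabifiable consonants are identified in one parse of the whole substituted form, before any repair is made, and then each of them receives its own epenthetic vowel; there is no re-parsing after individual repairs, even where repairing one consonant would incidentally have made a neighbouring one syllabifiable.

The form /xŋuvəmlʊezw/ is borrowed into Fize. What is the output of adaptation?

Substitution: /x/ → /θ/, /ŋ/ → /j/, giving /θjuvəmlʊezw/.
Syllabifying with onset maximization leaves /θ/, /m/, /z/, /w/ stranded (no codas are permitted; onsets are limited to one consonant).
Epenthesis after each stranded consonant: /θ/ → /θu/, /m/ → /mə/, /z/ → /ze/, /w/ → /we/.

θujuvəməlʊezewe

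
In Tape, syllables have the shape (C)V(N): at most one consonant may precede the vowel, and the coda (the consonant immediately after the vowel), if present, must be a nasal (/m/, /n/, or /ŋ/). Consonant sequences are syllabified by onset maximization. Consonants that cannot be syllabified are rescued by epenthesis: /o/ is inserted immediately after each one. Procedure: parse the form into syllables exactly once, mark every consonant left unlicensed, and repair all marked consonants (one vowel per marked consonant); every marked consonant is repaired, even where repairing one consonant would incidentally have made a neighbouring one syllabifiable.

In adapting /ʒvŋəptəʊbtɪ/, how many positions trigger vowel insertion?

4

The unsyllabifiable consonants are /ʒ/, /v/, /p/, /b/; each receives one epenthetic vowel.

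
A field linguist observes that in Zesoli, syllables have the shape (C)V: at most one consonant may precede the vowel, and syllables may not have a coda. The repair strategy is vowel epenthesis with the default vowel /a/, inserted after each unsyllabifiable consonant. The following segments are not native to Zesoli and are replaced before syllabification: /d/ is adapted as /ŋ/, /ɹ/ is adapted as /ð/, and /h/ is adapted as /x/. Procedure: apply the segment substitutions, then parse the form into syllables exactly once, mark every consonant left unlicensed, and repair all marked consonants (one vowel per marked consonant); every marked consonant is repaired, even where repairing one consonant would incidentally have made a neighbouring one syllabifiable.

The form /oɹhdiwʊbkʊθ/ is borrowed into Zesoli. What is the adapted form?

oðaxaŋiwʊbakʊθa

Substitution: /ɹ/ → /ð/, /h/ → /x/, /d/ → /ŋ/, giving /oðxŋiwʊbkʊθ/.
Syllabifying with onset maximization leaves /ð/, /x/, /b/, /θ/ stranded (no codas are permitted; onsets are limited to one consonant).
Epenthesis after each stranded consonant: /ð/ → /ða/, /x/ → /xa/, /b/ → /ba/, /θ/ → /θa/.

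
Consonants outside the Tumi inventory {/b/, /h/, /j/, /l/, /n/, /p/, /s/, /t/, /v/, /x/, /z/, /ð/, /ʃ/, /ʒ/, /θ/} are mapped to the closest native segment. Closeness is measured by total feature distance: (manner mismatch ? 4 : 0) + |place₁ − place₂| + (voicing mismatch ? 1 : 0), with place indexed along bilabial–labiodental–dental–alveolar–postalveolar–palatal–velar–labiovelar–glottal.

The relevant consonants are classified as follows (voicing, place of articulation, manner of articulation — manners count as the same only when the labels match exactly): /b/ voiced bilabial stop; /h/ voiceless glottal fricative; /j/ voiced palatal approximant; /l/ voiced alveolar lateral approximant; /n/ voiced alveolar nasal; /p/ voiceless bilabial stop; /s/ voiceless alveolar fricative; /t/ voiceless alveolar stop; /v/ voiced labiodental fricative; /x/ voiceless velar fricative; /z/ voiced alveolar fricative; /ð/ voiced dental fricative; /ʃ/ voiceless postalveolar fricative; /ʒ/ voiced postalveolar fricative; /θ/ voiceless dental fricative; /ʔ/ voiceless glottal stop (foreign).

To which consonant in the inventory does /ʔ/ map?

/h/ is closest: manner differs (stop→fricative, +4), place distance 0 (glottal→glottal), same voicing; total 4. Next closest is /t/ at distance 5.

h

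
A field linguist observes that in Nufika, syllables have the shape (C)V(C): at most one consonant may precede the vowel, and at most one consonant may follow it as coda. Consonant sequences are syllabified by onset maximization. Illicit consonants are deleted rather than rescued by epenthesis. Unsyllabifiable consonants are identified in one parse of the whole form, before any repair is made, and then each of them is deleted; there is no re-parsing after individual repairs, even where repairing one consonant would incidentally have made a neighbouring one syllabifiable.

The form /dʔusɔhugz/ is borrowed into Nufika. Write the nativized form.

ʔusɔhug

The consonants /d/, /z/ cannot be parsed into a legal (C)V(C) syllable (at most one coda consonant is licensed; onsets are limited to one consonant).
Each unlicensed consonant is deleted: /d/, /z/.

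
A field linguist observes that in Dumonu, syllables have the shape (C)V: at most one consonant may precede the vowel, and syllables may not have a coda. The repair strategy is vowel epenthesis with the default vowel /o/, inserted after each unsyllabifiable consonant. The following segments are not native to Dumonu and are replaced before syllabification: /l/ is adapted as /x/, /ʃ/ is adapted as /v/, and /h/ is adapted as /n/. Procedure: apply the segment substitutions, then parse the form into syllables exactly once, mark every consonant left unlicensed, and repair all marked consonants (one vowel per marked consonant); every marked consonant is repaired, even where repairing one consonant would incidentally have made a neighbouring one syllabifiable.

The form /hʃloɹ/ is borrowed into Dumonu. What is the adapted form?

novoxoɹo

Substitution: /h/ → /n/, /ʃ/ → /v/, /l/ → /x/, giving /nvxoɹ/.
Under (C)V, the unsyllabifiable consonants are /n/, /v/, /ɹ/ (no codas are permitted; onsets are limited to one consonant).
Epenthesis after each stranded consonant: /n/ → /no/, /v/ → /vo/, /ɹ/ → /ɹo/.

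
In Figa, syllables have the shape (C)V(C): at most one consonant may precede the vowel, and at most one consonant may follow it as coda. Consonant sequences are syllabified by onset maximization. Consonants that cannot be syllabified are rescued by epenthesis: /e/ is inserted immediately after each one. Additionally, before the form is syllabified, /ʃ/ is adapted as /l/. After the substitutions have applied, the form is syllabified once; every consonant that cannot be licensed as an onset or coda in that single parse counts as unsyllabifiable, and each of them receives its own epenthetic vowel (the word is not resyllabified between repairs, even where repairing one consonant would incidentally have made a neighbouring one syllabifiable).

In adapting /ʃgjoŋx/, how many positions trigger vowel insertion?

After substitution the input is /lgjoŋx/.
The unsyllabifiable consonants are /l/, /g/, /x/; each receives one epenthetic vowel.

3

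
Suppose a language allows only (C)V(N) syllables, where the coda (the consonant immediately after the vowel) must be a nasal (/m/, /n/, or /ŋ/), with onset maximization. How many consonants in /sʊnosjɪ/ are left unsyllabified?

1

Syllabifying with onset maximization leaves /s/ stranded (only a nasal (/m/, /n/, or /ŋ/) is licensed in coda position; onsets are limited to one consonant).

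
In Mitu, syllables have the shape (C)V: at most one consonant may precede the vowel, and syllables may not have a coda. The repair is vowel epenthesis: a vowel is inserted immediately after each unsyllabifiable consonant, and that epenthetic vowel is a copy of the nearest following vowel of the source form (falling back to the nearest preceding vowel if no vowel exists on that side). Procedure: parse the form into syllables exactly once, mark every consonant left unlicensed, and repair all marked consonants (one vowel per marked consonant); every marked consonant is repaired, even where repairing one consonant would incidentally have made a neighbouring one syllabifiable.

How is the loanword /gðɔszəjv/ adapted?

The consonants /g/, /s/, /j/, /v/ cannot be parsed into a legal (C)V syllable (no codas are permitted; onsets are limited to one consonant).
Each unlicensed consonant becomes the onset of a new syllable: /g/ → /gɔ/, /s/ → /sə/, /j/ → /jə/, /v/ → /və/.

gɔðɔsəzəjəvə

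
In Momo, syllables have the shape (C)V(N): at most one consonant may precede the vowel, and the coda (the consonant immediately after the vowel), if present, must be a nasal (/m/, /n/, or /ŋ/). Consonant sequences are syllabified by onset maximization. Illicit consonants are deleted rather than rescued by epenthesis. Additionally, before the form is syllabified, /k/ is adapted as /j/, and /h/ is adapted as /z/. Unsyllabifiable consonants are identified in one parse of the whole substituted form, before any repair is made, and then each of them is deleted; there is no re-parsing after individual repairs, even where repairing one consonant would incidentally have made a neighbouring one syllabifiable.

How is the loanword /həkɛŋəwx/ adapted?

Substitution: /h/ → /z/, /k/ → /j/, giving /zəjɛŋəwx/.
The consonants /w/, /x/ cannot be parsed into a legal (C)V(N) syllable (only a nasal (/m/, /n/, or /ŋ/) is licensed in coda position; onsets are limited to one consonant).
Deleting the stranded consonants removes /w/, /x/.

zəjɛŋə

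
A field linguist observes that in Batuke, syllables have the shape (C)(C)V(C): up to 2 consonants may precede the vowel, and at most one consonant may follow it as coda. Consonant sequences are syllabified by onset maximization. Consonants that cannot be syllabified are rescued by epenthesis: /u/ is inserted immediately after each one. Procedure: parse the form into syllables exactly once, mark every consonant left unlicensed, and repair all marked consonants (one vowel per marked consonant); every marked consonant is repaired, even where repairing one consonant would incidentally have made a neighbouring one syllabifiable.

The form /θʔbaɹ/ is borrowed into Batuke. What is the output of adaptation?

Under (C)(C)V(C), the unsyllabifiable consonants are /θ/ (at most one coda consonant is licensed; onsets may contain at most 2 consonants).
Epenthesis after each stranded consonant: /θ/ → /θu/.

θuʔbaɹ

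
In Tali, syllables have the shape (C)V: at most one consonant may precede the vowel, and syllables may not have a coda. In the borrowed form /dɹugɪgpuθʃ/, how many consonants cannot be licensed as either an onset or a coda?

4

Syllabifying with onset maximization leaves /d/, /g/, /θ/, /ʃ/ stranded (no codas are permitted; onsets are limited to one consonant).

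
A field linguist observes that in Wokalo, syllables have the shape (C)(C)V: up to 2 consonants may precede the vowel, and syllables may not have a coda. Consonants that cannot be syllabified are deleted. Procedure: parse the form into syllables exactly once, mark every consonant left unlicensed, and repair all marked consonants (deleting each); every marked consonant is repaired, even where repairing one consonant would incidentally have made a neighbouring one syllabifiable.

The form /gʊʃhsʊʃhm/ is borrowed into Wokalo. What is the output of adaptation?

gʊhsʊ

The consonants /ʃ/, /ʃ/, /h/, /m/ cannot be parsed into a legal (C)(C)V syllable (no codas are permitted; onsets may contain at most 2 consonants).
Deleting the stranded consonants removes /ʃ/, /ʃ/, /h/, /m/.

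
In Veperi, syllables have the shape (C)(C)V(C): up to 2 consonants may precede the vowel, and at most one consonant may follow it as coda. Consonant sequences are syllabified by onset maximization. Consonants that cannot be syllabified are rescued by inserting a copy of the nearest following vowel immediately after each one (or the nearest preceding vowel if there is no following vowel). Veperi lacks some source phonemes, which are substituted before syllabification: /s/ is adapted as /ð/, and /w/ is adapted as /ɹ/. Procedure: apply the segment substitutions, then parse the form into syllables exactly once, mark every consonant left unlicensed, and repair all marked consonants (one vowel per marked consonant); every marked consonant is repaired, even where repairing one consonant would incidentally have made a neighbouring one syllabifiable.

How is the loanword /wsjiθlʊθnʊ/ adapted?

ɹiðjiθlʊθnʊ

Substitution: /w/ → /ɹ/, /s/ → /ð/, giving /ɹðjiθlʊθnʊ/.
Under (C)(C)V(C), the unsyllabifiable consonants are /ɹ/ (at most one coda consonant is licensed; onsets may contain at most 2 consonants).
Inserting the epenthetic vowel yields /ɹ/ → /ɹi/.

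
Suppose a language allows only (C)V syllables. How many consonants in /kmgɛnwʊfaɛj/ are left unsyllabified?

4

Under (C)V, the unsyllabifiable consonants are /k/, /m/, /n/, /j/ (no codas are permitted; onsets are limited to one consonant).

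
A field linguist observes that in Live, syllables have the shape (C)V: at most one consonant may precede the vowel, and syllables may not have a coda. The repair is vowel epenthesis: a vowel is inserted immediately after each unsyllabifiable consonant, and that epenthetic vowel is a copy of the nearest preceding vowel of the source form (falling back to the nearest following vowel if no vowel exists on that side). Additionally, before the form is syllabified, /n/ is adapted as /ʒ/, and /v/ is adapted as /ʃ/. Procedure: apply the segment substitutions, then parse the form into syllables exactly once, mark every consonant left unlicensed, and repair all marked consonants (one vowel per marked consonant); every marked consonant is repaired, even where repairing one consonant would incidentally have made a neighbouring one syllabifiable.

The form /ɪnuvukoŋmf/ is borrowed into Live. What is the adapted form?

ɪʒuʃukoŋomofo

Substitution: /n/ → /ʒ/, /v/ → /ʃ/, giving /ɪʒuʃukoŋmf/.
Syllabifying with onset maximization leaves /ŋ/, /m/, /f/ stranded (no codas are permitted; onsets are limited to one consonant).
Inserting the epenthetic vowel yields /ŋ/ → /ŋo/, /m/ → /mo/, /f/ → /fo/.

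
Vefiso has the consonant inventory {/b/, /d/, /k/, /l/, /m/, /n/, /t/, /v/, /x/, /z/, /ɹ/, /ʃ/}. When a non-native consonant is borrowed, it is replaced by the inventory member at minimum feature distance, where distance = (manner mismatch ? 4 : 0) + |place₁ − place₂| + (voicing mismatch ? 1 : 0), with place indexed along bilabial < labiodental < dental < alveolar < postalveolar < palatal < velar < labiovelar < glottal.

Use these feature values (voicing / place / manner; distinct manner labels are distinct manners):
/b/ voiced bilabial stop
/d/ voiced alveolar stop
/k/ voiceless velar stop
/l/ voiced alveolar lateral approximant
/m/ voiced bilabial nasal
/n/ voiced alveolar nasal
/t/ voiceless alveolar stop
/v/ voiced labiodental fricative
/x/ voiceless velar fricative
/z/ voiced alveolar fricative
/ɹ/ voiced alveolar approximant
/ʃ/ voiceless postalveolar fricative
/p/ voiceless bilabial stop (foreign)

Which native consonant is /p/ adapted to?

/b/ is closest: same manner (stop), place distance 0 (bilabial→bilabial), voicing differs (+1); total 1. Next closest is /t/ at distance 3.

b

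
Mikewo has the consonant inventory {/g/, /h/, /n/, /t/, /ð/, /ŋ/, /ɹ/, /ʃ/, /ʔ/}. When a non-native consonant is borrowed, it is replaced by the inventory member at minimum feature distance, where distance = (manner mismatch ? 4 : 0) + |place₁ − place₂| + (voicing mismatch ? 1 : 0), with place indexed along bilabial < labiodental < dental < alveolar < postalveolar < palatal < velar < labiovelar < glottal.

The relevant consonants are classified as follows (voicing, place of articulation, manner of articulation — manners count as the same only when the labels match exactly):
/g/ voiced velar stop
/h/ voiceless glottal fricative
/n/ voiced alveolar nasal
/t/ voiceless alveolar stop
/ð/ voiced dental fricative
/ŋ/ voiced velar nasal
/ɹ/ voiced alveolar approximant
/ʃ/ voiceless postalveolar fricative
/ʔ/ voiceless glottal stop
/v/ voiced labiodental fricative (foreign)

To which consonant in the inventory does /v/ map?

ð

/ð/ is closest: same manner (fricative), place distance 1 (labiodental→dental), same voicing; total 1. Next closest is /ʃ/ at distance 4.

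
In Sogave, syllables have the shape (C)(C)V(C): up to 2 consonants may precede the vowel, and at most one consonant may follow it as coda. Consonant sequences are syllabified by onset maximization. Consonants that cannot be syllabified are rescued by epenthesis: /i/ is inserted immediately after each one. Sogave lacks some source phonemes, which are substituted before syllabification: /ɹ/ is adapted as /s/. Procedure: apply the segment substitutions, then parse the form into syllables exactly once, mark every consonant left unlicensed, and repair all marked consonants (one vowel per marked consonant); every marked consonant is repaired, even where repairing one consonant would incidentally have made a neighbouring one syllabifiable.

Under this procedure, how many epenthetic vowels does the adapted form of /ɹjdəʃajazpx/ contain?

After substitution the input is /sjdəʃajazpx/.
The unsyllabifiable consonants are /s/, /p/, /x/; each receives one epenthetic vowel.

3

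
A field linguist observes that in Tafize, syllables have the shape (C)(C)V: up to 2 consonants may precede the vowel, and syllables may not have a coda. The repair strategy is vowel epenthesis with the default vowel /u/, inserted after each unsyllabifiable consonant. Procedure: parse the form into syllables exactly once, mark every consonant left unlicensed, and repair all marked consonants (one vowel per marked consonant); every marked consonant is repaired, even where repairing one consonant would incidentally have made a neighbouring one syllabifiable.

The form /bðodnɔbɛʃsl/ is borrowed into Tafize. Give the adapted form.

bðodnɔbɛʃusulu

The consonants /ʃ/, /s/, /l/ cannot be parsed into a legal (C)(C)V syllable (no codas are permitted; onsets may contain at most 2 consonants).
Each unlicensed consonant becomes the onset of a new syllable: /ʃ/ → /ʃu/, /s/ → /su/, /l/ → /lu/.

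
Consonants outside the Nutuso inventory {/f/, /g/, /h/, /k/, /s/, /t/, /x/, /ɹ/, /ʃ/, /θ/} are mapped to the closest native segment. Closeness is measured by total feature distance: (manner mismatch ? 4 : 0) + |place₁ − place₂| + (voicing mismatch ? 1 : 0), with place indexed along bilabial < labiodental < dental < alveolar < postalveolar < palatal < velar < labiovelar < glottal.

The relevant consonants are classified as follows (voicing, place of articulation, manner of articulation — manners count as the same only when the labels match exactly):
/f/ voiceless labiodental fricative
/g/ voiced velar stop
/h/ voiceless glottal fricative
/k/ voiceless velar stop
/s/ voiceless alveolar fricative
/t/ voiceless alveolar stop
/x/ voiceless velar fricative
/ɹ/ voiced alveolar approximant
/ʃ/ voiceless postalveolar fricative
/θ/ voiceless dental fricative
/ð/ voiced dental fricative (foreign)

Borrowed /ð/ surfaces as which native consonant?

/θ/ is closest: same manner (fricative), place distance 0 (dental→dental), voicing differs (+1); total 1. Next closest is /f/ at distance 2.

θ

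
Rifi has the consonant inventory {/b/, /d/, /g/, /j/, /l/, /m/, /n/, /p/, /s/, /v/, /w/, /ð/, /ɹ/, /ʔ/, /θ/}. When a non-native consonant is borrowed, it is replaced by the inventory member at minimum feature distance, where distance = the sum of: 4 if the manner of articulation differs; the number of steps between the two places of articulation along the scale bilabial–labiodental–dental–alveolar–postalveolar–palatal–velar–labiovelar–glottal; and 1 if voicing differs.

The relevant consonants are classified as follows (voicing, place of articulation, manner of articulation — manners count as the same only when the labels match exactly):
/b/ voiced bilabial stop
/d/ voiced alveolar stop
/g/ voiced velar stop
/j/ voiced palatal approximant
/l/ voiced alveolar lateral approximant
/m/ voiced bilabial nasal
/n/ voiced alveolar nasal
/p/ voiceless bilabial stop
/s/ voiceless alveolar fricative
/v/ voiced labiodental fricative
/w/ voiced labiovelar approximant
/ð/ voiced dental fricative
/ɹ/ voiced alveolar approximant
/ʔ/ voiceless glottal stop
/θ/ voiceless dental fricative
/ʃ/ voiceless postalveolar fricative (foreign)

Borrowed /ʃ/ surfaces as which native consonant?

s

/s/ is closest: same manner (fricative), place distance 1 (postalveolar→alveolar), same voicing; total 1. Next closest is /θ/ at distance 2.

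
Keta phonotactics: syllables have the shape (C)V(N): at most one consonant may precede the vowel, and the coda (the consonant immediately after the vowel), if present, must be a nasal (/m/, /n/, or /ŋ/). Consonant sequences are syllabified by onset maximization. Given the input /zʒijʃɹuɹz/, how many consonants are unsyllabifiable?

The consonants /z/, /j/, /ʃ/, /ɹ/, /z/ cannot be parsed into a legal (C)V(N) syllable (only a nasal (/m/, /n/, or /ŋ/) is licensed in coda position; onsets are limited to one consonant).

5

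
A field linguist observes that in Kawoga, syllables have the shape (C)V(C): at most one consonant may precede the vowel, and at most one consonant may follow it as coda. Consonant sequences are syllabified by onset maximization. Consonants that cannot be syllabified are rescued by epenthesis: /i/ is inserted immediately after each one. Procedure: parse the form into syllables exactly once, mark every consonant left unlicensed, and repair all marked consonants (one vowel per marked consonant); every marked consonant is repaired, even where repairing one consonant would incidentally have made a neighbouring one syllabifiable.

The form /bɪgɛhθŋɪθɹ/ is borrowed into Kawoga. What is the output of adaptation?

bɪgɛhθiŋɪθɹi

The consonants /θ/, /ɹ/ cannot be parsed into a legal (C)V(C) syllable (at most one coda consonant is licensed; onsets are limited to one consonant).
Each unlicensed consonant becomes the onset of a new syllable: /θ/ → /θi/, /ɹ/ → /ɹi/.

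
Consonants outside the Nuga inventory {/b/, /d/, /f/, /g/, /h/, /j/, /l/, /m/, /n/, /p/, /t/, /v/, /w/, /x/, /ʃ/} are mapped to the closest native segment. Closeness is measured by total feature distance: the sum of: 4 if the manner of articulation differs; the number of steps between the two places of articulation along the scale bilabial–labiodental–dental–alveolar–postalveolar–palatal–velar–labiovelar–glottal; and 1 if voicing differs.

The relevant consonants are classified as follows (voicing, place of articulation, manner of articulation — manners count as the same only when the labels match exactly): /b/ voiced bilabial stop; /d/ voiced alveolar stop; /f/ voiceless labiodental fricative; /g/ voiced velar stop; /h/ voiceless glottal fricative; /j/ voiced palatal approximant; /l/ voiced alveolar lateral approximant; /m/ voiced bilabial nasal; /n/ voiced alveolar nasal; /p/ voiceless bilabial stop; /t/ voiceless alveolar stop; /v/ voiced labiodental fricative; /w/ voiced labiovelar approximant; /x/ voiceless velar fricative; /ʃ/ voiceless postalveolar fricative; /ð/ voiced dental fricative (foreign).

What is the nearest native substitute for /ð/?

/v/ is closest: same manner (fricative), place distance 1 (dental→labiodental), same voicing; total 1. Next closest is /f/ at distance 2.

v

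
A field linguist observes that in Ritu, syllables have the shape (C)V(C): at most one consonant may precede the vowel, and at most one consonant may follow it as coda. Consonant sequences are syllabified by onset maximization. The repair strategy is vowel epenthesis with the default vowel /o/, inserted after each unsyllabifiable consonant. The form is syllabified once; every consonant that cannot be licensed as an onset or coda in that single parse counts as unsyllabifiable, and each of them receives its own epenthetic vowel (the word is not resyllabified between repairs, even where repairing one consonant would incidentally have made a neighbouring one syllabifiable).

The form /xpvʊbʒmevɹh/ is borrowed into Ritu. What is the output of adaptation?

Syllabifying with onset maximization leaves /x/, /p/, /ʒ/, /ɹ/, /h/ stranded (at most one coda consonant is licensed; onsets are limited to one consonant).
Epenthesis after each stranded consonant: /x/ → /xo/, /p/ → /po/, /ʒ/ → /ʒo/, /ɹ/ → /ɹo/, /h/ → /ho/.

xopovʊbʒomevɹoho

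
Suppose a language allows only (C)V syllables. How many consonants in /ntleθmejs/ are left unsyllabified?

Under (C)V, the unsyllabifiable consonants are /n/, /t/, /θ/, /j/, /s/ (no codas are permitted; onsets are limited to one consonant).

5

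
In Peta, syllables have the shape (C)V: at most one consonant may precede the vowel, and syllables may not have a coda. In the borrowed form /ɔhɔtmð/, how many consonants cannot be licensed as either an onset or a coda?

3

Under (C)V, the unsyllabifiable consonants are /t/, /m/, /ð/ (no codas are permitted; onsets are limited to one consonant).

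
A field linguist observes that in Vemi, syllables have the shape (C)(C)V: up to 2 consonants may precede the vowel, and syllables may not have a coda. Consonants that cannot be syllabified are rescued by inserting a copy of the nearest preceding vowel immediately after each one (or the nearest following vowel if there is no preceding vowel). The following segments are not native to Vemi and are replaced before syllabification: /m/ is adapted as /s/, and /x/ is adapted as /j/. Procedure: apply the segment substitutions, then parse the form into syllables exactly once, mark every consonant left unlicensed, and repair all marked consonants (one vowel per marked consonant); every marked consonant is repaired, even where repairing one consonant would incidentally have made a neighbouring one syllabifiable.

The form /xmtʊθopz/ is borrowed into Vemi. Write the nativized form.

Substitution: /x/ → /j/, /m/ → /s/, giving /jstʊθopz/.
Syllabifying with onset maximization leaves /j/, /p/, /z/ stranded (no codas are permitted; onsets may contain at most 2 consonants).
Epenthesis after each stranded consonant: /j/ → /jʊ/, /p/ → /po/, /z/ → /zo/.

jʊstʊθopozo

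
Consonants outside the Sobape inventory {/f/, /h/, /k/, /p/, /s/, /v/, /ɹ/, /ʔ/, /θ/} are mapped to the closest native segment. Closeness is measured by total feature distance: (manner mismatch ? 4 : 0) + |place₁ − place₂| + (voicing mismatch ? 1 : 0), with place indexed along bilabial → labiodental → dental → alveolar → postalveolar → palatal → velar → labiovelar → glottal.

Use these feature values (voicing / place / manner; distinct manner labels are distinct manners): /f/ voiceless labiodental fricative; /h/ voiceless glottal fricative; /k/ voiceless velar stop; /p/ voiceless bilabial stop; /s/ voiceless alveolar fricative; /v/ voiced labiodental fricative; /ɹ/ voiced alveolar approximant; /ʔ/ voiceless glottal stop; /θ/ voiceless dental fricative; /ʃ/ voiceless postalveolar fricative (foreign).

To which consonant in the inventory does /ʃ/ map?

/s/ is closest: same manner (fricative), place distance 1 (postalveolar→alveolar), same voicing; total 1. Next closest is /θ/ at distance 2.

s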